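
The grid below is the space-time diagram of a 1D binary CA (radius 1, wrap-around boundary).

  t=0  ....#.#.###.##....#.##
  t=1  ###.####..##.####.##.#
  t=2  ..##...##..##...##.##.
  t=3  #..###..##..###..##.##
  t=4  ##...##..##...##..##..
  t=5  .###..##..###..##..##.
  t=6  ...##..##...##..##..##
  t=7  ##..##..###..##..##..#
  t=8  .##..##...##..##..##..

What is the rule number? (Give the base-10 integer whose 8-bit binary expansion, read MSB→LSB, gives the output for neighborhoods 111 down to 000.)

117

  nb ###: next=.  (t=0,i=9, bit7=0)
  nb ##.: next=#  (t=0,i=10, bit6=1)
  nb #.#: next=#  (t=0,i=5, bit5=1)
  nb #..: next=#  (t=0,i=0, bit4=1)
  nb .##: next=.  (t=0,i=8, bit3=0)
  nb .#.: next=#  (t=0,i=4, bit2=1)
  nb ..#: next=.  (t=0,i=3, bit1=0)
  nb ...: next=#  (t=0,i=1, bit0=1)
  bits 01110101 = 117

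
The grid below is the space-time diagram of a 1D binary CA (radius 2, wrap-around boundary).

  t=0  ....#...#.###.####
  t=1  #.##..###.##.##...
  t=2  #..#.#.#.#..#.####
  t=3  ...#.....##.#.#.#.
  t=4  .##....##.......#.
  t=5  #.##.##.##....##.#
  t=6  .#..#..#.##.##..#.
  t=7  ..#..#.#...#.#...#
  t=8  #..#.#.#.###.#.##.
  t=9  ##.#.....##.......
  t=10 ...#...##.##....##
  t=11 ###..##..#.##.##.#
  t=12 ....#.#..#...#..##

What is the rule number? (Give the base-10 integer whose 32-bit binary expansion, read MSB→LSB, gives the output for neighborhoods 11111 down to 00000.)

  #####|#  b31=1 t=2,i=16
  ####.|.  b30=0 t=0,i=16
  ###.#|.  b29=0 t=0,i=12
  ###..|.  b28=0 t=0,i=17
  ##.##|#  b27=1 t=0,i=13
  ##.#.|.  b26=0 t=3,i=11
  ##..#|.  b25=0 t=1,i=4
  ##...|#  b24=1 t=0,i=0
  #.###|#  b23=1 t=0,i=10
  #.##.|.  b22=0 t=1,i=2
  #.#.#|.  b21=0 t=2,i=5
  #.#..|#  b20=1 t=2,i=9
  #..##|#  b19=1 t=1,i=5
  #..#.|.  b18=0 t=2,i=2
  #...#|#  b17=1 t=0,i=6
  #....|.  b16=0 t=0,i=1
  .####|.  b15=0 t=0,i=15
  .###.|#  b14=1 t=0,i=11
  .##.#|.  b13=0 t=1,i=11
  .##..|#  b12=1 t=1,i=3
  .#.##|.  b11=0 t=0,i=9
  .#.#.|.  b10=0 t=2,i=4
  .#..#|#  b9=1 t=2,i=10
  .#...|.  b8=0 t=0,i=5
  ..###|.  b7=0 t=1,i=6
  ..##.|.  b6=0 t=3,i=9
  ..#.#|#  b5=1 t=0,i=8
  ..#..|.  b4=0 t=0,i=4
  ...##|#  b3=1 t=3,i=8
  ...#.|#  b2=1 t=0,i=3
  ....#|#  b1=1 t=0,i=2
  .....|.  b0=0 t=3,i=6
  bits 10001001100110100101001000101110 = 2308592174

2308592174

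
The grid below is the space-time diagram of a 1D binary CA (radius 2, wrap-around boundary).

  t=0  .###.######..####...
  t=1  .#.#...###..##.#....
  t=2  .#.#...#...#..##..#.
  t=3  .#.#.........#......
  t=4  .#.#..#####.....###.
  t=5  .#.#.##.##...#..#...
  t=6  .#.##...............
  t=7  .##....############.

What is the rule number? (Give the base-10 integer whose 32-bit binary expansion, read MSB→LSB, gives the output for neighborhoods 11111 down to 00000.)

3828877473

  #####|#  b31=1 t=0,i=7
  ####.|#  b30=1 t=0,i=9
  ###.#|#  b29=1 t=0,i=3
  ###..|.  b28=0 t=0,i=10
  ##.##|.  b27=0 t=0,i=4
  ##.#.|#  b26=1 t=1,i=14
  ##..#|.  b25=0 t=0,i=11
  ##...|.  b24=0 t=0,i=17
  #.###|.  b23=0 t=0,i=5
  #.##.|.  b22=0 t=5,i=5
  #.#.#|#  b21=1 t=5,i=3
  #.#..|#  b20=1 t=1,i=3
  #..##|#  b19=1 t=0,i=12
  #..#.|.  b18=0 t=2,i=0
  #...#|.  b17=0 t=1,i=5
  #....|.  b16=0 t=0,i=18
  .####|.  b15=0 t=0,i=6
  .###.|.  b14=0 t=0,i=2
  .##.#|.  b13=0 t=1,i=13
  .##..|.  b12=0 t=2,i=15
  .#.##|#  b11=1 t=5,i=4
  .#.#.|.  b10=0 t=1,i=2
  .#..#|.  b9=0 t=2,i=12
  .#...|.  b8=0 t=1,i=4
  ..###|#  b7=1 t=0,i=1
  ..##.|.  b6=0 t=1,i=12
  ..#.#|#  b5=1 t=1,i=1
  ..#..|.  b4=0 t=2,i=7
  ...##|.  b3=0 t=0,i=0
  ...#.|.  b2=0 t=1,i=0
  ....#|.  b1=0 t=0,i=19
  .....|#  b0=1 t=1,i=18
  bits 11100100001110000000100010100001 = 3828877473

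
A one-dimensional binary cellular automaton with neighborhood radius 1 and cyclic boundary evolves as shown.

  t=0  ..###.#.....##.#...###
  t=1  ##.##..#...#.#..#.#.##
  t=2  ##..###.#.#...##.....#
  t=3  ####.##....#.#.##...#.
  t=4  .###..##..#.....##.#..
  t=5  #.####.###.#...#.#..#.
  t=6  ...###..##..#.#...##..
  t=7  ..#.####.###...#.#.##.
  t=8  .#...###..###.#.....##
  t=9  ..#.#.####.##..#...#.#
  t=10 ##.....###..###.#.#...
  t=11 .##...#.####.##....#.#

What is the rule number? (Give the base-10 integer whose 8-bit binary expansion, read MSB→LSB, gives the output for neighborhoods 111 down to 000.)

210

  ###|#  b7=1 t=0,i=3
  ##.|#  b6=1 t=0,i=4
  #.#|.  b5=0 t=0,i=5
  #..|#  b4=1 t=0,i=0
  .##|.  b3=0 t=0,i=2
  .#.|.  b2=0 t=0,i=6
  ..#|#  b1=1 t=0,i=1
  ...|.  b0=0 t=0,i=8
  bits 11010010 = 210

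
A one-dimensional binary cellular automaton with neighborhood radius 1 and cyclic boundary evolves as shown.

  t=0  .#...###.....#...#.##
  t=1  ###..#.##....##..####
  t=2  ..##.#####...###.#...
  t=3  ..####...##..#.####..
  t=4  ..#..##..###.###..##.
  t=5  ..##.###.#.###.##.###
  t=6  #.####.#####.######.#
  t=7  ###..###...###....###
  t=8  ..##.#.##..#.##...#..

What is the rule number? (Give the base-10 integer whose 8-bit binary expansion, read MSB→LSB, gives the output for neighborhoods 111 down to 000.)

  nb ###: next=.  (t=0,i=6, bit7=0)
  nb ##.: next=#  (t=0,i=7, bit6=1)
  nb #.#: next=#  (t=0,i=0, bit5=1)
  nb #..: next=#  (t=0,i=2, bit4=1)
  nb .##: next=#  (t=0,i=5, bit3=1)
  nb .#.: next=#  (t=0,i=1, bit2=1)
  nb ..#: next=.  (t=0,i=4, bit1=0)
  nb ...: next=.  (t=0,i=3, bit0=0)
  bits 01111100 = 124

124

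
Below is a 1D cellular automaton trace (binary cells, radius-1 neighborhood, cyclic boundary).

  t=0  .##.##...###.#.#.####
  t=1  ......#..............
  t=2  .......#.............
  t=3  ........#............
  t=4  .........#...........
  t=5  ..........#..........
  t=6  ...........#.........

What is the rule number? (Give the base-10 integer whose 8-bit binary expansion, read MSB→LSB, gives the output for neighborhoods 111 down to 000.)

16

  ###|.  b7=0 t=0,i=10
  ##.|.  b6=0 t=0,i=2
  #.#|.  b5=0 t=0,i=0
  #..|#  b4=1 t=0,i=6
  .##|.  b3=0 t=0,i=1
  .#.|.  b2=0 t=0,i=13
  ..#|.  b1=0 t=0,i=8
  ...|.  b0=0 t=0,i=7
  bits 00010000 = 16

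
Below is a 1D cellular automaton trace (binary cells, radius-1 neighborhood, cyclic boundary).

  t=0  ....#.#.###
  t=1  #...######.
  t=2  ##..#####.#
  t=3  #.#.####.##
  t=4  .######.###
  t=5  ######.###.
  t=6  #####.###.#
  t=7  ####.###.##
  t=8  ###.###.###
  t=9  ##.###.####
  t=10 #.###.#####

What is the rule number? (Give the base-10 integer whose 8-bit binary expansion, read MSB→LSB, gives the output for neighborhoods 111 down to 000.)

  [7] ### => #  t=0,i=9
  [6] ##. => .  t=0,i=10
  [5] #.# => #  t=0,i=5
  [4] #.. => #  t=0,i=0
  [3] .## => #  t=0,i=8
  [2] .#. => #  t=0,i=4
  [1] ..# => .  t=0,i=3
  [0] ... => .  t=0,i=1
  bits 10111100 = 188

188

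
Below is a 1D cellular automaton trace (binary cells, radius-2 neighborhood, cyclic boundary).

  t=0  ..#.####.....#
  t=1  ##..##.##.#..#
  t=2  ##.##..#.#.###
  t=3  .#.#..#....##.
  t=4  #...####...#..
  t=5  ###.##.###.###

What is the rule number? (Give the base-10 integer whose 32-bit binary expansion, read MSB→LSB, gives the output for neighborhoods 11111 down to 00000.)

  [31] ##### => .  t=2,i=13
  [30] ####. => .  t=0,i=6
  [29] ###.# => #  t=2,i=1
  [28] ###.. => #  t=0,i=7
  [27] ##.## => .  t=1,i=6
  [26] ##.#. => #  t=1,i=9
  [25] ##..# => .  t=1,i=2
  [24] ##... => #  t=0,i=8
  [23] #.### => #  t=0,i=4
  [22] #.##. => #  t=1,i=7
  [21] #.#.# => .  t=2,i=9
  [20] #.#.. => .  t=1,i=10
  [19] #..## => #  t=1,i=3
  [18] #..#. => #  t=0,i=1
  [17] #...# => #  t=4,i=2
  [16] #.... => .  t=0,i=9
  [15] .#### => #  t=0,i=5
  [14] .###. => #  t=1,i=0
  [13] .##.# => .  t=1,i=5
  [12] .##.. => .  t=2,i=4
  [11] .#.## => .  t=0,i=3
  [10] .#.#. => .  t=2,i=8
  [9] .#..# => #  t=0,i=0
  [8] .#... => #  t=3,i=7
  [7] ..### => #  t=1,i=13
  [6] ..##. => #  t=1,i=4
  [5] ..#.# => .  t=0,i=2
  [4] ..#.. => #  t=0,i=13
  [3] ...## => .  t=3,i=10
  [2] ...#. => .  t=0,i=12
  [1] ....# => .  t=0,i=11
  [0] ..... => #  t=0,i=10
  bits 00110101110011101100001111010001 = 902742993

902742993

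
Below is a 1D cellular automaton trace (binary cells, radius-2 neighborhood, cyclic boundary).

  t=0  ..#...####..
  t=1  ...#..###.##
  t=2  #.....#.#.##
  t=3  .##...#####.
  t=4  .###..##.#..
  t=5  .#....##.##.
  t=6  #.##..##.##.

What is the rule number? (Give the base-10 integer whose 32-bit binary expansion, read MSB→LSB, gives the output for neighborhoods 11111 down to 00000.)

  #####|.  b31=0 t=3,i=8
  ####.|#  b30=1 t=0,i=8
  ###.#|#  b29=1 t=1,i=8
  ###..|.  b28=0 t=0,i=9
  ##.##|.  b27=0 t=1,i=9
  ##.#.|.  b26=0 t=4,i=8
  ##..#|.  b25=0 t=3,i=11
  ##...|#  b24=1 t=0,i=10
  #.###|#  b23=1 t=2,i=10
  #.##.|#  b22=1 t=1,i=10
  #.#.#|#  b21=1 t=2,i=8
  #.#..|#  b20=1 t=4,i=9
  #..##|.  b19=0 t=1,i=5
  #..#.|#  b18=1 t=5,i=0
  #...#|.  b17=0 t=0,i=4
  #....|#  b16=1 t=0,i=11
  .####|#  b15=1 t=0,i=7
  .###.|.  b14=0 t=1,i=7
  .##.#|#  b13=1 t=4,i=7
  .##..|#  b12=1 t=1,i=11
  .#.##|#  b11=1 t=2,i=9
  .#.#.|#  b10=1 t=2,i=7
  .#..#|.  b9=0 t=1,i=4
  .#...|#  b8=1 t=0,i=3
  ..###|#  b7=1 t=0,i=6
  ..##.|#  b6=1 t=3,i=1
  ..#.#|#  b5=1 t=2,i=6
  ..#..|.  b4=0 t=0,i=2
  ...##|.  b3=0 t=0,i=5
  ...#.|.  b2=0 t=0,i=1
  ....#|.  b1=0 t=0,i=0
  .....|.  b0=0 t=2,i=3
  bits 01100001111101011011110111100000 = 1643494880

1643494880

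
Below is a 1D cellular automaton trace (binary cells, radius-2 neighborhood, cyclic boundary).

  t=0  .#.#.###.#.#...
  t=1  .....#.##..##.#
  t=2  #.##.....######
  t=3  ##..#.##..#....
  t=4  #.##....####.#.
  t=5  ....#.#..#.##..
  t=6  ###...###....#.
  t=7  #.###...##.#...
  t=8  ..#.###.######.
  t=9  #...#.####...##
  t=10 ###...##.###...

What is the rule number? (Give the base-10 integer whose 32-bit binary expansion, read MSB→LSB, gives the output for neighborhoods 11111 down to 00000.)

1067361107

  ##### -> .   bit 31 = 0  t=2,i=11
  ####. -> .   bit 30 = 0  t=2,i=14
  ###.# -> #   bit 29 = 1  t=0,i=7
  ###.. -> #   bit 28 = 1  t=6,i=2
  ##.## -> #   bit 27 = 1  t=2,i=1
  ##.#. -> #   bit 26 = 1  t=0,i=8
  ##..# -> #   bit 25 = 1  t=1,i=9
  ##... -> #   bit 24 = 1  t=2,i=4
  #.### -> #   bit 23 = 1  t=0,i=5
  #.##. -> .   bit 22 = 0  t=1,i=7
  #.#.# -> .   bit 21 = 0  t=0,i=3
  #.#.. -> #   bit 20 = 1  t=0,i=11
  #..## -> #   bit 19 = 1  t=1,i=10
  #..#. -> #   bit 18 = 1  t=3,i=3
  #...# -> #   bit 17 = 1  t=6,i=4
  #.... -> .   bit 16 = 0  t=0,i=13
  .#### -> #   bit 15 = 1  t=2,i=10
  .###. -> .   bit 14 = 0  t=0,i=6
  .##.# -> #   bit 13 = 1  t=1,i=12
  .##.. -> .   bit 12 = 0  t=1,i=8
  .#.## -> .   bit 11 = 0  t=0,i=4
  .#.#. -> .   bit 10 = 0  t=0,i=2
  .#..# -> #   bit 9 = 1  t=5,i=7
  .#... -> #   bit 8 = 1  t=0,i=12
  ..### -> .   bit 7 = 0  t=2,i=9
  ..##. -> #   bit 6 = 1  t=1,i=11
  ..#.# -> .   bit 5 = 0  t=0,i=1
  ..#.. -> #   bit 4 = 1  t=3,i=10
  ...## -> .   bit 3 = 0  t=2,i=8
  ...#. -> .   bit 2 = 0  t=0,i=0
  ....# -> #   bit 1 = 1  t=0,i=14
  ..... -> #   bit 0 = 1  t=1,i=2
  bits 00111111100111101010001101010011 = 1067361107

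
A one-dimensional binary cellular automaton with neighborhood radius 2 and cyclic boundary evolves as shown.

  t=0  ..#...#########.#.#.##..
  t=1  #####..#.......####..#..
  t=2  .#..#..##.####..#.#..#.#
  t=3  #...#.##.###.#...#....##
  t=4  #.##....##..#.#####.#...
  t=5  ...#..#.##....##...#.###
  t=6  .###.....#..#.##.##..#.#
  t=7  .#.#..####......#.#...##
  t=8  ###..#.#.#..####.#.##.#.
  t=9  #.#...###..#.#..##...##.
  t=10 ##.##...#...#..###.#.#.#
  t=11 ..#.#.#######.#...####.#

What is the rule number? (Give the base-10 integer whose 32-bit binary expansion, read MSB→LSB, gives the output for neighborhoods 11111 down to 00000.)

480941399

  [31] ##### => .  t=0,i=8
  [30] ####. => .  t=0,i=13
  [29] ###.# => .  t=0,i=14
  [28] ###.. => #  t=1,i=4
  [27] ##.## => #  t=2,i=9
  [26] ##.#. => #  t=0,i=15
  [25] ##..# => .  t=1,i=5
  [24] ##... => .  t=0,i=22
  [23] #.### => #  t=2,i=10
  [22] #.##. => .  t=0,i=20
  [21] #.#.# => #  t=0,i=16
  [20] #.#.. => .  t=2,i=1
  [19] #..## => #  t=1,i=23
  [18] #..#. => .  t=1,i=6
  [17] #...# => #  t=0,i=4
  [16] #.... => .  t=0,i=23
  [15] .#### => #  t=0,i=7
  [14] .###. => .  t=3,i=10
  [13] .##.# => .  t=2,i=8
  [12] .##.. => #  t=0,i=21
  [11] .#.## => .  t=0,i=19
  [10] .#.#. => #  t=0,i=17
  [9] .#..# => .  t=1,i=22
  [8] .#... => #  t=0,i=3
  [7] ..### => .  t=0,i=6
  [6] ..##. => #  t=2,i=7
  [5] ..#.# => .  t=2,i=16
  [4] ..#.. => #  t=0,i=2
  [3] ...## => .  t=0,i=5
  [2] ...#. => #  t=0,i=1
  [1] ....# => #  t=0,i=0
  [0] ..... => #  t=1,i=10
  bits 00011100101010101001010101010111 = 480941399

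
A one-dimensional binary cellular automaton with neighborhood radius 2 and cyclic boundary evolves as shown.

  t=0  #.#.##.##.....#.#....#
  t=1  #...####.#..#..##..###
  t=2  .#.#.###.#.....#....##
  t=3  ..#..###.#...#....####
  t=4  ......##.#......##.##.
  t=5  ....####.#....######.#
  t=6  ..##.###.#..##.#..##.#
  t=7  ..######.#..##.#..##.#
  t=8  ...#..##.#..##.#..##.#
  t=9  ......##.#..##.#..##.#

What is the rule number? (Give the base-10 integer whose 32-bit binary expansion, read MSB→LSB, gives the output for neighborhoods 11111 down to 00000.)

  nb #####: next=.  (t=5,i=16, bit31=0)
  nb ####.: next=#  (t=1,i=6, bit30=1)
  nb ###.#: next=#  (t=1,i=7, bit29=1)
  nb ###..: next=.  (t=1,i=0, bit28=0)
  nb ##.##: next=#  (t=0,i=6, bit27=1)
  nb ##.#.: next=.  (t=0,i=1, bit26=0)
  nb ##..#: next=.  (t=1,i=17, bit25=0)
  nb ##...: next=#  (t=0,i=9, bit24=1)
  nb #.###: next=#  (t=2,i=5, bit23=1)
  nb #.##.: next=#  (t=0,i=4, bit22=1)
  nb #.#.#: next=.  (t=0,i=2, bit21=0)
  nb #.#..: next=#  (t=0,i=16, bit20=1)
  nb #..##: next=.  (t=1,i=14, bit19=0)
  nb #..#.: next=.  (t=1,i=11, bit18=0)
  nb #...#: next=.  (t=1,i=2, bit17=0)
  nb #....: next=.  (t=0,i=10, bit16=0)
  nb .####: next=#  (t=1,i=5, bit15=1)
  nb .###.: next=#  (t=2,i=6, bit14=1)
  nb .##.#: next=#  (t=0,i=0, bit13=1)
  nb .##..: next=.  (t=0,i=8, bit12=0)
  nb .#.##: next=.  (t=0,i=3, bit11=0)
  nb .#.#.: next=#  (t=0,i=15, bit10=1)
  nb .#..#: next=.  (t=1,i=10, bit9=0)
  nb .#...: next=.  (t=0,i=17, bit8=0)
  nb ..###: next=.  (t=1,i=4, bit7=0)
  nb ..##.: next=#  (t=0,i=21, bit6=1)
  nb ..#.#: next=.  (t=0,i=14, bit5=0)
  nb ..#..: next=.  (t=1,i=12, bit4=0)
  nb ...##: next=#  (t=0,i=20, bit3=1)
  nb ...#.: next=.  (t=0,i=13, bit2=0)
  nb ....#: next=#  (t=0,i=12, bit1=1)
  nb .....: next=.  (t=0,i=11, bit0=0)
  bits 01101001110100001110010001001010 = 1775297610

1775297610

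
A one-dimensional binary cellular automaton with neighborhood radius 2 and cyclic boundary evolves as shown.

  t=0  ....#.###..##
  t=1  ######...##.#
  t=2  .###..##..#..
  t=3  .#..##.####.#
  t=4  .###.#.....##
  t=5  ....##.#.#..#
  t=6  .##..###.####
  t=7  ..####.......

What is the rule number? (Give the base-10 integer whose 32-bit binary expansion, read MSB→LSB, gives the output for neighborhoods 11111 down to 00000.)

2269067958

  nb #####: next=#  (t=1,i=1, bit31=1)
  nb ####.: next=.  (t=1,i=4, bit30=0)
  nb ###.#: next=.  (t=3,i=10, bit29=0)
  nb ###..: next=.  (t=0,i=8, bit28=0)
  nb ##.##: next=.  (t=1,i=11, bit27=0)
  nb ##.#.: next=#  (t=3,i=11, bit26=1)
  nb ##..#: next=#  (t=0,i=9, bit25=1)
  nb ##...: next=#  (t=0,i=0, bit24=1)
  nb #.###: next=.  (t=0,i=6, bit23=0)
  nb #.##.: next=.  (t=6,i=1, bit22=0)
  nb #.#.#: next=#  (t=3,i=12, bit21=1)
  nb #.#..: next=#  (t=3,i=1, bit20=1)
  nb #..##: next=#  (t=0,i=10, bit19=1)
  nb #..#.: next=#  (t=2,i=9, bit18=1)
  nb #...#: next=#  (t=1,i=7, bit17=1)
  nb #....: next=#  (t=0,i=1, bit16=1)
  nb .####: next=.  (t=1,i=0, bit15=0)
  nb .###.: next=.  (t=0,i=7, bit14=0)
  nb .##.#: next=#  (t=1,i=10, bit13=1)
  nb .##..: next=#  (t=0,i=12, bit12=1)
  nb .#.##: next=#  (t=0,i=5, bit11=1)
  nb .#.#.: next=.  (t=3,i=0, bit10=0)
  nb .#..#: next=#  (t=3,i=2, bit9=1)
  nb .#...: next=.  (t=2,i=11, bit8=0)
  nb ..###: next=#  (t=2,i=1, bit7=1)
  nb ..##.: next=.  (t=0,i=11, bit6=0)
  nb ..#.#: next=#  (t=0,i=4, bit5=1)
  nb ..#..: next=#  (t=2,i=10, bit4=1)
  nb ...##: next=.  (t=1,i=8, bit3=0)
  nb ...#.: next=#  (t=0,i=3, bit2=1)
  nb ....#: next=#  (t=0,i=2, bit1=1)
  nb .....: next=.  (t=4,i=8, bit0=0)
  bits 10000111001111110011101010110110 = 2269067958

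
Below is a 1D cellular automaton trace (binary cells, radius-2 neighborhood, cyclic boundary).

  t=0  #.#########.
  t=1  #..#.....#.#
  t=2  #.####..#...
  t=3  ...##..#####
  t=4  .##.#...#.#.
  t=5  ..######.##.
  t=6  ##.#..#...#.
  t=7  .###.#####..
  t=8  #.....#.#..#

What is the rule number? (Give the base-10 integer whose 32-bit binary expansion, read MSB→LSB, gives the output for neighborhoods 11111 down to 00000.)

  ##### -> .   bit 31 = 0  t=0,i=4
  ####. -> #   bit 30 = 1  t=0,i=9
  ###.# -> .   bit 29 = 0  t=0,i=10
  ###.. -> .   bit 28 = 0  t=2,i=5
  ##.## -> .   bit 27 = 0  t=5,i=8
  ##.#. -> #   bit 26 = 1  t=0,i=11
  ##..# -> .   bit 25 = 0  t=1,i=1
  ##... -> .   bit 24 = 0  t=3,i=0
  #.### -> .   bit 23 = 0  t=0,i=2
  #.##. -> .   bit 22 = 0  t=1,i=11
  #.#.# -> #   bit 21 = 1  t=0,i=0
  #.#.. -> #   bit 20 = 1  t=4,i=4
  #..## -> .   bit 19 = 0  t=3,i=6
  #..#. -> #   bit 18 = 1  t=1,i=2
  #...# -> #   bit 17 = 1  t=2,i=10
  #.... -> #   bit 16 = 1  t=1,i=5
  .#### -> #   bit 15 = 1  t=0,i=3
  .###. -> .   bit 14 = 0  t=7,i=2
  .##.# -> #   bit 13 = 1  t=4,i=2
  .##.. -> #   bit 12 = 1  t=1,i=0
  .#.## -> .   bit 11 = 0  t=0,i=1
  .#.#. -> #   bit 10 = 1  t=4,i=9
  .#..# -> .   bit 9 = 0  t=4,i=11
  .#... -> #   bit 8 = 1  t=1,i=4
  ..### -> .   bit 7 = 0  t=3,i=7
  ..##. -> .   bit 6 = 0  t=3,i=3
  ..#.# -> .   bit 5 = 0  t=1,i=9
  ..#.. -> #   bit 4 = 1  t=1,i=3
  ...## -> #   bit 3 = 1  t=3,i=2
  ...#. -> #   bit 2 = 1  t=1,i=8
  ....# -> .   bit 1 = 0  t=1,i=7
  ..... -> .   bit 0 = 0  t=1,i=6
  bits 01000100001101111011010100011100 = 1144501532

1144501532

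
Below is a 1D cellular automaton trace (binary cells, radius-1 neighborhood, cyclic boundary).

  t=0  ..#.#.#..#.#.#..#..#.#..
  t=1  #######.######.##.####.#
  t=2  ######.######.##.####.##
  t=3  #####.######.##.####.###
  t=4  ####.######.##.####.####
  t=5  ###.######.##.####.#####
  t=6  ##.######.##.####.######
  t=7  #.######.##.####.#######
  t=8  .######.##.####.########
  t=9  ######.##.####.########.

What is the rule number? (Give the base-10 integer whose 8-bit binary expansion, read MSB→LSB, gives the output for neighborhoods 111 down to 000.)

  ###|#  b7=1 t=1,i=0
  ##.|.  b6=0 t=1,i=6
  #.#|#  b5=1 t=0,i=3
  #..|.  b4=0 t=0,i=7
  .##|#  b3=1 t=1,i=8
  .#.|#  b2=1 t=0,i=2
  ..#|#  b1=1 t=0,i=1
  ...|#  b0=1 t=0,i=0
  bits 10101111 = 175

175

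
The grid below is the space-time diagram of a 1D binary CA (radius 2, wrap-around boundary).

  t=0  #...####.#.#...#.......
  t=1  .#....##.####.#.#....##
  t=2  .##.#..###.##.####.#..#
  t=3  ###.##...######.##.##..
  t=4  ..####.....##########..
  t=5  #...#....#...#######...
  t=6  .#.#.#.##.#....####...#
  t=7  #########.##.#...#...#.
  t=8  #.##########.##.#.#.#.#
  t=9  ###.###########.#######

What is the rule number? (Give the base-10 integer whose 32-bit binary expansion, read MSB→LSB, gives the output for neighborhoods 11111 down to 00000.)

3908058886

  ##### -> #   bit 31 = 1  t=3,i=11
  ####. -> #   bit 30 = 1  t=0,i=6
  ###.# -> #   bit 29 = 1  t=0,i=7
  ###.. -> .   bit 28 = 0  t=4,i=5
  ##.## -> #   bit 27 = 1  t=1,i=8
  ##.#. -> .   bit 26 = 0  t=0,i=8
  ##..# -> .   bit 25 = 0  t=3,i=21
  ##... -> .   bit 24 = 0  t=3,i=6
  #.### -> #   bit 23 = 1  t=1,i=9
  #.##. -> #   bit 22 = 1  t=2,i=1
  #.#.# -> #   bit 21 = 1  t=0,i=9
  #.#.. -> #   bit 20 = 1  t=0,i=11
  #..## -> .   bit 19 = 0  t=2,i=6
  #..#. -> .   bit 18 = 0  t=2,i=21
  #...# -> .   bit 17 = 0  t=0,i=2
  #.... -> .   bit 16 = 0  t=0,i=17
  .#### -> .   bit 15 = 0  t=0,i=5
  .###. -> .   bit 14 = 0  t=2,i=8
  .##.# -> #   bit 13 = 1  t=1,i=7
  .##.. -> #   bit 12 = 1  t=3,i=5
  .#.## -> #   bit 11 = 1  t=2,i=0
  .#.#. -> #   bit 10 = 1  t=0,i=10
  .#..# -> #   bit 9 = 1  t=2,i=5
  .#... -> #   bit 8 = 1  t=0,i=1
  ..### -> .   bit 7 = 0  t=0,i=4
  ..##. -> .   bit 6 = 0  t=1,i=6
  ..#.# -> .   bit 5 = 0  t=2,i=22
  ..#.. -> .   bit 4 = 0  t=0,i=0
  ...## -> .   bit 3 = 0  t=0,i=3
  ...#. -> #   bit 2 = 1  t=0,i=14
  ....# -> #   bit 1 = 1  t=0,i=21
  ..... -> .   bit 0 = 0  t=0,i=18
  bits 11101000111100000011111100000110 = 3908058886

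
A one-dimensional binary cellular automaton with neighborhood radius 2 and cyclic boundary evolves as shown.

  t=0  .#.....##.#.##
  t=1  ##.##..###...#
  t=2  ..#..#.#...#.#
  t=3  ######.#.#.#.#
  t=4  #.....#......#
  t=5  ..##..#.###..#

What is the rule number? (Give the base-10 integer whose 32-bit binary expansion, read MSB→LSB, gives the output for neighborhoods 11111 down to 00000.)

244818673

  nb #####: next=.  (t=3,i=1, bit31=0)
  nb ####.: next=.  (t=3,i=4, bit30=0)
  nb ###.#: next=.  (t=1,i=1, bit29=0)
  nb ###..: next=.  (t=1,i=9, bit28=0)
  nb ##.##: next=#  (t=1,i=2, bit27=1)
  nb ##.#.: next=#  (t=0,i=0, bit26=1)
  nb ##..#: next=#  (t=1,i=5, bit25=1)
  nb ##...: next=.  (t=1,i=10, bit24=0)
  nb #.###: next=#  (t=3,i=13, bit23=1)
  nb #.##.: next=.  (t=0,i=12, bit22=0)
  nb #.#.#: next=.  (t=0,i=10, bit21=0)
  nb #.#..: next=#  (t=0,i=1, bit20=1)
  nb #..##: next=.  (t=1,i=6, bit19=0)
  nb #..#.: next=#  (t=2,i=1, bit18=1)
  nb #...#: next=#  (t=1,i=11, bit17=1)
  nb #....: next=#  (t=0,i=3, bit16=1)
  nb .####: next=#  (t=3,i=0, bit15=1)
  nb .###.: next=.  (t=1,i=0, bit14=0)
  nb .##.#: next=#  (t=0,i=8, bit13=1)
  nb .##..: next=.  (t=1,i=4, bit12=0)
  nb .#.##: next=.  (t=0,i=11, bit11=0)
  nb .#.#.: next=.  (t=2,i=6, bit10=0)
  nb .#..#: next=#  (t=2,i=0, bit9=1)
  nb .#...: next=.  (t=0,i=2, bit8=0)
  nb ..###: next=#  (t=1,i=7, bit7=1)
  nb ..##.: next=#  (t=0,i=7, bit6=1)
  nb ..#.#: next=#  (t=2,i=5, bit5=1)
  nb ..#..: next=#  (t=2,i=2, bit4=1)
  nb ...##: next=.  (t=0,i=6, bit3=0)
  nb ...#.: next=.  (t=2,i=10, bit2=0)
  nb ....#: next=.  (t=0,i=5, bit1=0)
  nb .....: next=#  (t=0,i=4, bit0=1)
  bits 00001110100101111010001011110001 = 244818673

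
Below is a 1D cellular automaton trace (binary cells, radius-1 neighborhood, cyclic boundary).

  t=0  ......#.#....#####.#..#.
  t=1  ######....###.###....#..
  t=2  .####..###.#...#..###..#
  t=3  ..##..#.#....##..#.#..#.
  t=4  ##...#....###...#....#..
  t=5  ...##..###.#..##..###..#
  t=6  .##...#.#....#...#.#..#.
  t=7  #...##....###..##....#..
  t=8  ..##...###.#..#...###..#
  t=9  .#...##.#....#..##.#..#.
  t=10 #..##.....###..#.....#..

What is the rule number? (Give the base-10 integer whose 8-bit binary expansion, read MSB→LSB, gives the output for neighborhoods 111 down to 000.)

131

  [7] ### => #  t=0,i=14
  [6] ##. => .  t=0,i=17
  [5] #.# => .  t=0,i=7
  [4] #.. => .  t=0,i=9
  [3] .## => .  t=0,i=13
  [2] .#. => .  t=0,i=6
  [1] ..# => #  t=0,i=5
  [0] ... => #  t=0,i=0
  bits 10000011 = 131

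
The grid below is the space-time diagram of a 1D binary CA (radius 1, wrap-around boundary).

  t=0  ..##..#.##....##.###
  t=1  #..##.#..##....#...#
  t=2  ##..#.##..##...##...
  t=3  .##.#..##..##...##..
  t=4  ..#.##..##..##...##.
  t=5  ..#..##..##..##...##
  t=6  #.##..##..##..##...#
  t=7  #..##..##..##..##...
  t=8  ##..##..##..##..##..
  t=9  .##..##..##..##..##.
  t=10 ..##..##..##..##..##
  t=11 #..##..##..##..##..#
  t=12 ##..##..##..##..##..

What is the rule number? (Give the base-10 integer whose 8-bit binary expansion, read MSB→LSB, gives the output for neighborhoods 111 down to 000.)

  nb ###: next=.  (t=0,i=18, bit7=0)
  nb ##.: next=#  (t=0,i=3, bit6=1)
  nb #.#: next=.  (t=0,i=7, bit5=0)
  nb #..: next=#  (t=0,i=0, bit4=1)
  nb .##: next=.  (t=0,i=2, bit3=0)
  nb .#.: next=#  (t=0,i=6, bit2=1)
  nb ..#: next=.  (t=0,i=1, bit1=0)
  nb ...: next=.  (t=0,i=11, bit0=0)
  bits 01010100 = 84

84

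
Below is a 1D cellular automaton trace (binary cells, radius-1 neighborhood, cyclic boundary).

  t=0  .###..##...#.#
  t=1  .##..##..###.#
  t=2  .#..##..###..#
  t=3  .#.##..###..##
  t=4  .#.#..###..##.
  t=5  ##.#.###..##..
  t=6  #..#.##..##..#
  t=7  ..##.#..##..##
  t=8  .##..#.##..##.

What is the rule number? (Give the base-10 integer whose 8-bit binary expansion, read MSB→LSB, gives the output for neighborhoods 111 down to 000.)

  ###|#  b7=1 t=0,i=2
  ##.|.  b6=0 t=0,i=3
  #.#|.  b5=0 t=0,i=0
  #..|.  b4=0 t=0,i=4
  .##|#  b3=1 t=0,i=1
  .#.|#  b2=1 t=0,i=11
  ..#|#  b1=1 t=0,i=5
  ...|#  b0=1 t=0,i=9
  bits 10001111 = 143

143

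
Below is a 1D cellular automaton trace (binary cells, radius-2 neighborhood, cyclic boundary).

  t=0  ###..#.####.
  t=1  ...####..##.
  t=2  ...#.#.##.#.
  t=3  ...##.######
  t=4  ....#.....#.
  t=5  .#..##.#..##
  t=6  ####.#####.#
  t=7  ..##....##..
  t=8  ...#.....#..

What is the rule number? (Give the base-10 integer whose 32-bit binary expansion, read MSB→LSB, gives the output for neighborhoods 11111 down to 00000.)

1717321649

  #####|.  b31=0 t=3,i=8
  ####.|#  b30=1 t=0,i=9
  ###.#|#  b29=1 t=0,i=10
  ###..|.  b28=0 t=0,i=2
  ##.##|.  b27=0 t=0,i=11
  ##.#.|#  b26=1 t=2,i=9
  ##..#|#  b25=1 t=0,i=3
  ##...|.  b24=0 t=1,i=11
  #.###|.  b23=0 t=0,i=0
  #.##.|#  b22=1 t=2,i=7
  #.#.#|.  b21=0 t=2,i=5
  #.#..|#  b20=1 t=2,i=10
  #..##|#  b19=1 t=1,i=8
  #..#.|#  b18=1 t=0,i=4
  #...#|.  b17=0 t=3,i=1
  #....|.  b16=0 t=1,i=0
  .####|.  b15=0 t=0,i=8
  .###.|.  b14=0 t=0,i=1
  .##.#|#  b13=1 t=2,i=8
  .##..|#  b12=1 t=1,i=10
  .#.##|#  b11=1 t=0,i=6
  .#.#.|#  b10=1 t=2,i=4
  .#..#|#  b9=1 t=5,i=2
  .#...|#  b8=1 t=2,i=11
  ..###|#  b7=1 t=1,i=3
  ..##.|.  b6=0 t=1,i=9
  ..#.#|#  b5=1 t=0,i=5
  ..#..|#  b4=1 t=4,i=4
  ...##|.  b3=0 t=1,i=2
  ...#.|.  b2=0 t=2,i=2
  ....#|.  b1=0 t=1,i=1
  .....|#  b0=1 t=4,i=1
  bits 01100110010111000011111110110001 = 1717321649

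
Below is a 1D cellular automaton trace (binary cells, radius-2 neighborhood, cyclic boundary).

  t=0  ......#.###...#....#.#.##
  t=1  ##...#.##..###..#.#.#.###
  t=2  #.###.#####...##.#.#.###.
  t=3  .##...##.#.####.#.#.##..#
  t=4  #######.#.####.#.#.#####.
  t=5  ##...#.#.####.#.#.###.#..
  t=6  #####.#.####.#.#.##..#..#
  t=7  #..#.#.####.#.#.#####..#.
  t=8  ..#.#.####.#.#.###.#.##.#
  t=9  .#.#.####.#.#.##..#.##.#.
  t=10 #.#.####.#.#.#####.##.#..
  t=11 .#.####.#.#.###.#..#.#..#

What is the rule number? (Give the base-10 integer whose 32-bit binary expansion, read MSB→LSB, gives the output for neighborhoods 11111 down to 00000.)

1204788300

  ##### -> .   bit 31 = 0  t=1,i=24
  ####. -> #   bit 30 = 1  t=1,i=0
  ###.# -> .   bit 29 = 0  t=2,i=4
  ###.. -> .   bit 28 = 0  t=0,i=10
  ##.## -> .   bit 27 = 0  t=2,i=5
  ##.#. -> #   bit 26 = 1  t=2,i=16
  ##..# -> #   bit 25 = 1  t=1,i=9
  ##... -> #   bit 24 = 1  t=0,i=0
  #.### -> #   bit 23 = 1  t=0,i=8
  #.##. -> #   bit 22 = 1  t=0,i=23
  #.#.# -> .   bit 21 = 0  t=0,i=21
  #.#.. -> .   bit 20 = 0  t=5,i=22
  #..## -> #   bit 19 = 1  t=1,i=10
  #..#. -> #   bit 18 = 1  t=1,i=15
  #...# -> #   bit 17 = 1  t=0,i=12
  #.... -> #   bit 16 = 1  t=0,i=1
  .#### -> #   bit 15 = 1  t=1,i=23
  .###. -> .   bit 14 = 0  t=0,i=9
  .##.# -> .   bit 13 = 0  t=2,i=15
  .##.. -> #   bit 12 = 1  t=0,i=24
  .#.## -> #   bit 11 = 1  t=0,i=7
  .#.#. -> #   bit 10 = 1  t=0,i=20
  .#..# -> .   bit 9 = 0  t=5,i=23
  .#... -> .   bit 8 = 0  t=0,i=15
  ..### -> .   bit 7 = 0  t=1,i=11
  ..##. -> #   bit 6 = 1  t=2,i=14
  ..#.# -> .   bit 5 = 0  t=0,i=6
  ..#.. -> .   bit 4 = 0  t=0,i=14
  ...## -> #   bit 3 = 1  t=2,i=13
  ...#. -> #   bit 2 = 1  t=0,i=5
  ....# -> .   bit 1 = 0  t=0,i=4
  ..... -> .   bit 0 = 0  t=0,i=2
  bits 01000111110011111001110001001100 = 1204788300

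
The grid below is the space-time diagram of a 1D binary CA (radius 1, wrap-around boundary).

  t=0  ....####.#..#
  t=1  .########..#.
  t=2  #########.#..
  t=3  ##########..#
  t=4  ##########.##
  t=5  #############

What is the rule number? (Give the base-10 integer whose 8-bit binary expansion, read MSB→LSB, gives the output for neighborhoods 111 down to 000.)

  nb ###: next=#  (t=0,i=5, bit7=1)
  nb ##.: next=#  (t=0,i=7, bit6=1)
  nb #.#: next=#  (t=0,i=8, bit5=1)
  nb #..: next=.  (t=0,i=0, bit4=0)
  nb .##: next=#  (t=0,i=4, bit3=1)
  nb .#.: next=.  (t=0,i=9, bit2=0)
  nb ..#: next=#  (t=0,i=3, bit1=1)
  nb ...: next=#  (t=0,i=1, bit0=1)
  bits 11101011 = 235

235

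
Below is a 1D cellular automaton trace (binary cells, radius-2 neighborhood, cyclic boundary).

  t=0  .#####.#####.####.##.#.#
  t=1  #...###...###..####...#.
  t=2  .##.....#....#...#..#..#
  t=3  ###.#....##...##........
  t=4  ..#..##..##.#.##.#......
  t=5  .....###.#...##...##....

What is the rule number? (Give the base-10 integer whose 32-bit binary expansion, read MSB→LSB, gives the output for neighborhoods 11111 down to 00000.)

  #####|.  b31=0 t=0,i=3
  ####.|#  b30=1 t=0,i=4
  ###.#|#  b29=1 t=0,i=5
  ###..|.  b28=0 t=1,i=6
  ##.##|#  b27=1 t=0,i=6
  ##.#.|.  b26=0 t=0,i=20
  ##..#|#  b25=1 t=1,i=13
  ##...|.  b24=0 t=1,i=7
  #.###|.  b23=0 t=0,i=1
  #.##.|#  b22=1 t=0,i=18
  #.#.#|.  b21=0 t=0,i=21
  #.#..|.  b20=0 t=1,i=0
  #..##|.  b19=0 t=1,i=14
  #..#.|.  b18=0 t=2,i=19
  #...#|#  b17=1 t=1,i=2
  #....|#  b16=1 t=2,i=4
  .####|.  b15=0 t=0,i=2
  .###.|.  b14=0 t=1,i=5
  .##.#|.  b13=0 t=0,i=19
  .##..|#  b12=1 t=2,i=2
  .#.##|#  b11=1 t=0,i=0
  .#.#.|#  b10=1 t=0,i=22
  .#..#|.  b9=0 t=2,i=18
  .#...|#  b8=1 t=1,i=1
  ..###|.  b7=0 t=1,i=4
  ..##.|#  b6=1 t=3,i=9
  ..#.#|.  b5=0 t=1,i=22
  ..#..|.  b4=0 t=2,i=8
  ...##|.  b3=0 t=1,i=3
  ...#.|.  b2=0 t=1,i=21
  ....#|.  b1=0 t=2,i=6
  .....|.  b0=0 t=2,i=5
  bits 01101010010000110001110101000000 = 1782783296

1782783296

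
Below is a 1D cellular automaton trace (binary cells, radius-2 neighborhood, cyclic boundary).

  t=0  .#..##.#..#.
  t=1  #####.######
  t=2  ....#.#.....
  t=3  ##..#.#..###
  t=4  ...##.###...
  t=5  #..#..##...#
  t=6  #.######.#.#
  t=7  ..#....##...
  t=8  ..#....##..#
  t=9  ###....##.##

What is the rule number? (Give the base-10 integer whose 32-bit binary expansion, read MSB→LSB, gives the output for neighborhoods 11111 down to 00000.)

  ##### -> .   bit 31 = 0  t=1,i=0
  ####. -> .   bit 30 = 0  t=1,i=3
  ###.# -> #   bit 29 = 1  t=1,i=4
  ###.. -> .   bit 28 = 0  t=3,i=1
  ##.## -> .   bit 27 = 0  t=1,i=5
  ##.#. -> #   bit 26 = 1  t=0,i=6
  ##..# -> .   bit 25 = 0  t=3,i=2
  ##... -> .   bit 24 = 0  t=4,i=9
  #.### -> #   bit 23 = 1  t=1,i=6
  #.##. -> .   bit 22 = 0  t=6,i=11
  #.#.# -> .   bit 21 = 0  t=6,i=9
  #.#.. -> #   bit 20 = 1  t=0,i=7
  #..## -> #   bit 19 = 1  t=0,i=3
  #..#. -> #   bit 18 = 1  t=0,i=0
  #...# -> #   bit 17 = 1  t=5,i=9
  #.... -> .   bit 16 = 0  t=2,i=8
  .#### -> .   bit 15 = 0  t=1,i=7
  .###. -> #   bit 14 = 1  t=4,i=7
  .##.# -> .   bit 13 = 0  t=0,i=5
  .##.. -> #   bit 12 = 1  t=5,i=0
  .#.## -> .   bit 11 = 0  t=6,i=10
  .#.#. -> .   bit 10 = 0  t=2,i=5
  .#..# -> #   bit 9 = 1  t=0,i=2
  .#... -> .   bit 8 = 0  t=2,i=7
  ..### -> .   bit 7 = 0  t=3,i=9
  ..##. -> #   bit 6 = 1  t=0,i=4
  ..#.# -> #   bit 5 = 1  t=2,i=4
  ..#.. -> #   bit 4 = 1  t=0,i=1
  ...## -> .   bit 3 = 0  t=4,i=2
  ...#. -> .   bit 2 = 0  t=2,i=3
  ....# -> .   bit 1 = 0  t=2,i=2
  ..... -> #   bit 0 = 1  t=2,i=0
  bits 00100100100111100101001001110001 = 614355569

614355569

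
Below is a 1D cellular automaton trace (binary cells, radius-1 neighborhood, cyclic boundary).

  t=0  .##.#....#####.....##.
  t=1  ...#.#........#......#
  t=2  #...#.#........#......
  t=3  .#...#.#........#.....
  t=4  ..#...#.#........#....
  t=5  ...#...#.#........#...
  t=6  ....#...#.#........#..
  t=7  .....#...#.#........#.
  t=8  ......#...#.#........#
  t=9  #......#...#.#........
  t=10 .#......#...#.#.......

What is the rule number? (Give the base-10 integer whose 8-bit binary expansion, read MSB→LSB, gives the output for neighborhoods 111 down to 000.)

48

  nb ###: next=.  (t=0,i=10, bit7=0)
  nb ##.: next=.  (t=0,i=2, bit6=0)
  nb #.#: next=#  (t=0,i=3, bit5=1)
  nb #..: next=#  (t=0,i=5, bit4=1)
  nb .##: next=.  (t=0,i=1, bit3=0)
  nb .#.: next=.  (t=0,i=4, bit2=0)
  nb ..#: next=.  (t=0,i=0, bit1=0)
  nb ...: next=.  (t=0,i=6, bit0=0)
  bits 00110000 = 48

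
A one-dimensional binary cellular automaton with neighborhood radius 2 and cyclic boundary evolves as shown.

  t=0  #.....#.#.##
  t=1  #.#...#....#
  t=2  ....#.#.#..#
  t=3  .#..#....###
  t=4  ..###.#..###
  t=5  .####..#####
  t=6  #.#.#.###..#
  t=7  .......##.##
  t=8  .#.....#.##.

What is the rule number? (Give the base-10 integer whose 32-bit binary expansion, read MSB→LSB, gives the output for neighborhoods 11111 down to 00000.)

  #####|.  b31=0 t=5,i=9
  ####.|.  b30=0 t=5,i=3
  ###.#|#  b29=1 t=3,i=11
  ###..|#  b28=1 t=0,i=0
  ##.##|#  b27=1 t=5,i=0
  ##.#.|.  b26=0 t=1,i=1
  ##..#|.  b25=0 t=4,i=0
  ##...|.  b24=0 t=0,i=1
  #.###|.  b23=0 t=0,i=10
  #.##.|#  b22=1 t=7,i=10
  #.#.#|.  b21=0 t=0,i=8
  #.#..|.  b20=0 t=1,i=2
  #..##|#  b19=1 t=4,i=1
  #..#.|#  b18=1 t=2,i=10
  #...#|#  b17=1 t=1,i=4
  #....|#  b16=1 t=0,i=2
  .####|#  b15=1 t=5,i=2
  .###.|#  b14=1 t=0,i=11
  .##.#|.  b13=0 t=1,i=0
  .##..|.  b12=0 t=7,i=11
  .#.##|.  b11=0 t=0,i=9
  .#.#.|.  b10=0 t=0,i=7
  .#..#|#  b9=1 t=2,i=9
  .#...|.  b8=0 t=1,i=3
  ..###|#  b7=1 t=3,i=9
  ..##.|#  b6=1 t=1,i=11
  ..#.#|#  b5=1 t=0,i=6
  ..#..|#  b4=1 t=1,i=6
  ...##|.  b3=0 t=1,i=10
  ...#.|.  b2=0 t=0,i=5
  ....#|.  b1=0 t=0,i=4
  .....|.  b0=0 t=0,i=3
  bits 00111000010011111100001011110000 = 944751344

944751344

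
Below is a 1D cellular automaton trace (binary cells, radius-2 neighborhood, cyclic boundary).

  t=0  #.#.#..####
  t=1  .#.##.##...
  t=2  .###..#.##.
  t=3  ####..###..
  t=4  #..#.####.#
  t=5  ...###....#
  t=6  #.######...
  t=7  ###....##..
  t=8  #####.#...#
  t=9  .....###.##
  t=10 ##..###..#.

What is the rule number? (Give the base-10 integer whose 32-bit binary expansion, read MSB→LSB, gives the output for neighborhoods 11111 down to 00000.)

366562728

  nb #####: next=.  (t=0,i=9, bit31=0)
  nb ####.: next=.  (t=0,i=10, bit30=0)
  nb ###.#: next=.  (t=0,i=0, bit29=0)
  nb ###..: next=#  (t=2,i=3, bit28=1)
  nb ##.##: next=.  (t=1,i=5, bit27=0)
  nb ##.#.: next=#  (t=0,i=1, bit26=1)
  nb ##..#: next=.  (t=2,i=4, bit25=0)
  nb ##...: next=#  (t=1,i=8, bit24=1)
  nb #.###: next=#  (t=4,i=5, bit23=1)
  nb #.##.: next=#  (t=1,i=3, bit22=1)
  nb #.#.#: next=.  (t=0,i=2, bit21=0)
  nb #.#..: next=#  (t=0,i=4, bit20=1)
  nb #..##: next=#  (t=0,i=6, bit19=1)
  nb #..#.: next=.  (t=2,i=5, bit18=0)
  nb #...#: next=.  (t=5,i=1, bit17=0)
  nb #....: next=#  (t=1,i=9, bit16=1)
  nb .####: next=.  (t=0,i=8, bit15=0)
  nb .###.: next=#  (t=2,i=2, bit14=1)
  nb .##.#: next=.  (t=1,i=4, bit13=0)
  nb .##..: next=.  (t=1,i=7, bit12=0)
  nb .#.##: next=#  (t=1,i=2, bit11=1)
  nb .#.#.: next=#  (t=0,i=3, bit10=1)
  nb .#..#: next=.  (t=0,i=5, bit9=0)
  nb .#...: next=#  (t=5,i=0, bit8=1)
  nb ..###: next=#  (t=0,i=7, bit7=1)
  nb ..##.: next=.  (t=7,i=7, bit6=0)
  nb ..#.#: next=#  (t=1,i=1, bit5=1)
  nb ..#..: next=.  (t=5,i=10, bit4=0)
  nb ...##: next=#  (t=5,i=2, bit3=1)
  nb ...#.: next=.  (t=1,i=0, bit2=0)
  nb ....#: next=.  (t=1,i=10, bit1=0)
  nb .....: next=.  (t=9,i=2, bit0=0)
  bits 00010101110110010100110110101000 = 366562728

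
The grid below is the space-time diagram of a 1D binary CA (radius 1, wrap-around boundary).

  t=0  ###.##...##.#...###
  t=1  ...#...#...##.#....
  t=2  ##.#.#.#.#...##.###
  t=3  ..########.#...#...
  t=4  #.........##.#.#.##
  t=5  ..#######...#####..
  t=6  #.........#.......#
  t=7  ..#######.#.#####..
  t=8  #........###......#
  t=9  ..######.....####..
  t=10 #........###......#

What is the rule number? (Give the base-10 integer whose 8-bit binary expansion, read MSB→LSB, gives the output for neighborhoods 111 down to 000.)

37

  ### -> .   bit 7 = 0  t=0,i=0
  ##. -> .   bit 6 = 0  t=0,i=2
  #.# -> #   bit 5 = 1  t=0,i=3
  #.. -> .   bit 4 = 0  t=0,i=6
  .## -> .   bit 3 = 0  t=0,i=4
  .#. -> #   bit 2 = 1  t=0,i=12
  ..# -> .   bit 1 = 0  t=0,i=8
  ... -> #   bit 0 = 1  t=0,i=7
  bits 00100101 = 37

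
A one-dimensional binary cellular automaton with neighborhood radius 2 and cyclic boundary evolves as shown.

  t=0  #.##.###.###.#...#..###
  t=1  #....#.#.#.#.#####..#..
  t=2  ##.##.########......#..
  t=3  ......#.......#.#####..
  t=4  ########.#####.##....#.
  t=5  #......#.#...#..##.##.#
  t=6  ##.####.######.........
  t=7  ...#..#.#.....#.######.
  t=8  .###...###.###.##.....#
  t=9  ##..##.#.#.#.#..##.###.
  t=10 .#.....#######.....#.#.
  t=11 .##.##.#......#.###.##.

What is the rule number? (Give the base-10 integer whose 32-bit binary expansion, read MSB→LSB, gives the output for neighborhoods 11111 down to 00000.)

  [31] ##### => .  t=1,i=15
  [30] ####. => .  t=0,i=22
  [29] ###.# => #  t=0,i=0
  [28] ###.. => .  t=1,i=17
  [27] ##.## => .  t=0,i=1
  [26] ##.#. => .  t=0,i=12
  [25] ##..# => .  t=1,i=18
  [24] ##... => #  t=2,i=14
  [23] #.### => #  t=0,i=5
  [22] #.##. => .  t=0,i=2
  [21] #.#.# => #  t=1,i=7
  [20] #.#.. => #  t=0,i=13
  [19] #..## => .  t=0,i=19
  [18] #..#. => .  t=1,i=19
  [17] #...# => #  t=0,i=15
  [16] #.... => .  t=1,i=2
  [15] .#### => .  t=0,i=21
  [14] .###. => .  t=0,i=6
  [13] .##.# => .  t=0,i=3
  [12] .##.. => #  t=4,i=16
  [11] .#.## => #  t=1,i=12
  [10] .#.#. => #  t=1,i=6
  [9] .#..# => .  t=0,i=18
  [8] .#... => #  t=0,i=14
  [7] ..### => #  t=0,i=20
  [6] ..##. => .  t=2,i=0
  [5] ..#.# => .  t=1,i=5
  [4] ..#.. => #  t=0,i=17
  [3] ...## => .  t=6,i=22
  [2] ...#. => #  t=0,i=16
  [1] ....# => #  t=1,i=3
  [0] ..... => #  t=2,i=16
  bits 00100001101100100001110110010111 = 565321111

565321111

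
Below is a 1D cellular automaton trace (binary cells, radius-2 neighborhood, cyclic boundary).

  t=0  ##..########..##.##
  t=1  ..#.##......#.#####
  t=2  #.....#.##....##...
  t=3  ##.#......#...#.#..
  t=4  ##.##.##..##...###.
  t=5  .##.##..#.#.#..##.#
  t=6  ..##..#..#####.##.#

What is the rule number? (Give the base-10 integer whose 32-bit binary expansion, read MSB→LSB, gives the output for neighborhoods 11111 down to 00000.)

196143057

  #####|.  b31=0 t=0,i=6
  ####.|.  b30=0 t=0,i=0
  ###.#|.  b29=0 t=4,i=17
  ###..|.  b28=0 t=0,i=1
  ##.##|#  b27=1 t=0,i=16
  ##.#.|.  b26=0 t=3,i=2
  ##..#|#  b25=1 t=0,i=2
  ##...|#  b24=1 t=1,i=6
  #.###|#  b23=1 t=0,i=17
  #.##.|.  b22=0 t=1,i=4
  #.#.#|#  b21=1 t=5,i=10
  #.#..|#  b20=1 t=3,i=3
  #..##|.  b19=0 t=0,i=3
  #..#.|.  b18=0 t=1,i=1
  #...#|.  b17=0 t=2,i=17
  #....|.  b16=0 t=1,i=7
  .####|#  b15=1 t=0,i=5
  .###.|#  b14=1 t=4,i=16
  .##.#|#  b13=1 t=0,i=15
  .##..|.  b12=0 t=1,i=5
  .#.##|.  b11=0 t=1,i=3
  .#.#.|#  b10=1 t=3,i=15
  .#..#|#  b9=1 t=3,i=17
  .#...|#  b8=1 t=2,i=1
  ..###|#  b7=1 t=0,i=4
  ..##.|#  b6=1 t=0,i=14
  ..#.#|.  b5=0 t=1,i=2
  ..#..|#  b4=1 t=2,i=0
  ...##|.  b3=0 t=2,i=13
  ...#.|.  b2=0 t=1,i=11
  ....#|.  b1=0 t=1,i=10
  .....|#  b0=1 t=1,i=8
  bits 00001011101100001110011111010001 = 196143057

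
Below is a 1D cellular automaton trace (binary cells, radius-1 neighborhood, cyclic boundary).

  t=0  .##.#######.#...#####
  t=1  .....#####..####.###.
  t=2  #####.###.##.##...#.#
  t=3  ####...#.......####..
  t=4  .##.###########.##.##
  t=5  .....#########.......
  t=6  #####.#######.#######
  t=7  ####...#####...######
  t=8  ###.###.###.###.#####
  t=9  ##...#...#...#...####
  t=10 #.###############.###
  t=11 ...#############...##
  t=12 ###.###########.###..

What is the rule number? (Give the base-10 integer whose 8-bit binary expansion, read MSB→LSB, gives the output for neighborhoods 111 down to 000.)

151

  nb ###: next=#  (t=0,i=5, bit7=1)
  nb ##.: next=.  (t=0,i=2, bit6=0)
  nb #.#: next=.  (t=0,i=0, bit5=0)
  nb #..: next=#  (t=0,i=13, bit4=1)
  nb .##: next=.  (t=0,i=1, bit3=0)
  nb .#.: next=#  (t=0,i=12, bit2=1)
  nb ..#: next=#  (t=0,i=15, bit1=1)
  nb ...: next=#  (t=0,i=14, bit0=1)
  bits 10010111 = 151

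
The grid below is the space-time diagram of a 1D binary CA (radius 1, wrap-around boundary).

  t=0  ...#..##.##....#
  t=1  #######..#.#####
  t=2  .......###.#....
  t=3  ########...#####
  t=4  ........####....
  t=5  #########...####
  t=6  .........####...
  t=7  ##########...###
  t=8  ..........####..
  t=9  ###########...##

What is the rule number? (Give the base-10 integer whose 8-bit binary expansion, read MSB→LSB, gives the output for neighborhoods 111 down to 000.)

31

  nb ###: next=.  (t=1,i=0, bit7=0)
  nb ##.: next=.  (t=0,i=7, bit6=0)
  nb #.#: next=.  (t=0,i=8, bit5=0)
  nb #..: next=#  (t=0,i=0, bit4=1)
  nb .##: next=#  (t=0,i=6, bit3=1)
  nb .#.: next=#  (t=0,i=3, bit2=1)
  nb ..#: next=#  (t=0,i=2, bit1=1)
  nb ...: next=#  (t=0,i=1, bit0=1)
  bits 00011111 = 31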